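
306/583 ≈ 0.525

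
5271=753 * 7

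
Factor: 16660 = 2^2*5^1*7^2*17^1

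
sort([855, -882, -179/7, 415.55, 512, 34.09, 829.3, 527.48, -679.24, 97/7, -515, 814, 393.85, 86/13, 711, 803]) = [-882, -679.24, -515, -179/7, 86/13, 97/7, 34.09, 393.85, 415.55, 512, 527.48, 711, 803, 814, 829.3, 855]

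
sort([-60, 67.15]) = [-60, 67.15]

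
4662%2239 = 184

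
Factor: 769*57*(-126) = -1*2^1*3^3*7^1*19^1*769^1 = -5522958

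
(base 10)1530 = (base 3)2002200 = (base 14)7b4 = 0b10111111010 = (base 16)5fa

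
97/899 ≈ 0.108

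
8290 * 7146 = 59240340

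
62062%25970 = 10122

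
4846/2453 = 1 + 2393/2453 ≈ 1.98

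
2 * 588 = 1176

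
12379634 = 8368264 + 4011370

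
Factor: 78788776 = 2^3*11^1*193^1*4639^1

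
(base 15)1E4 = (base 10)439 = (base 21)KJ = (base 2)110110111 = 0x1B7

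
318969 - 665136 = -346167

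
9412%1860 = 112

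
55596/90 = 9266/15 ≈ 617.73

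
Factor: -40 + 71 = 31^1 = 31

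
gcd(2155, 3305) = 5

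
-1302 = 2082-3384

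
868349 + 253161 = 1121510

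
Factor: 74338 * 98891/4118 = 11^1 * 13^1 * 29^(-1) * 31^1 * 71^(-1) * 109^1 * 7607^1 = 3675679579/2059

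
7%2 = 1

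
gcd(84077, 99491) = 7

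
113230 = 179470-66240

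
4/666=2/333 ≈ 0.00601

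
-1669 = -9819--8150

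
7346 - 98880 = -91534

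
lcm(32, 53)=1696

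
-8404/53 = -158 - 30/53 ≈ -158.57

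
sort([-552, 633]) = [-552, 633]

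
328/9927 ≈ 0.0330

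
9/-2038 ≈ -0.00442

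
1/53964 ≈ 0.0000185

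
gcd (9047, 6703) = 1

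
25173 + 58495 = 83668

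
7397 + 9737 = 17134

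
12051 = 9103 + 2948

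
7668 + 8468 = 16136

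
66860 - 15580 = 51280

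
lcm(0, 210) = 0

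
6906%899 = 613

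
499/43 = 11 + 26/43 ≈ 11.60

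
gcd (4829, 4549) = 1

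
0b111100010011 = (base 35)359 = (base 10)3859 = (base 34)3bh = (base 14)1599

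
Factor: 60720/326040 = 2^1*13^(-1)*19^(-1)*23^1 = 46/247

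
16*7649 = 122384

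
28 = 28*1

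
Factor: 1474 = 2^1*11^1*67^1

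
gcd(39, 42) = 3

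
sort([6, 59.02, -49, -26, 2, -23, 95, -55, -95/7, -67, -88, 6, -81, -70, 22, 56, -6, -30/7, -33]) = [-88, -81, -70, -67, -55, -49, -33, -26, -23, -95/7, -6, -30/7, 2, 6, 6, 22, 56, 59.02, 95]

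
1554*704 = 1094016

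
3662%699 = 167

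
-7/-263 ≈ 0.0266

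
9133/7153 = 1+1980/7153 ≈ 1.28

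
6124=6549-425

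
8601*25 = 215025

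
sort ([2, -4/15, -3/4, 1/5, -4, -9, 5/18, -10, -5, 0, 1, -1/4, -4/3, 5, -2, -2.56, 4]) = [-10, -9, -5, -4, -2.56, -2, -4/3, -3/4, -4/15, -1/4, 0, 1/5, 5/18, 1, 2, 4, 5]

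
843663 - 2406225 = -1562562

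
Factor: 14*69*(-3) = -1*2^1*3^2*7^1*23^1 = -2898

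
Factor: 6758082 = 2^1 * 3^2 * 375449^1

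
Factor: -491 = -1*491^1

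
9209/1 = 9209 = 9209.00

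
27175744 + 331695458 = 358871202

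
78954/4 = 19738+1/2 = 19738.50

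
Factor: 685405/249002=2^(-1)*5^1*7^1*13^(-1)*61^(-1)*157^(-1)*19583^1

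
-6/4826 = -3/2413≈-0.00124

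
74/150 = 37/75 ≈ 0.493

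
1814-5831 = -4017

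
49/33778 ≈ 0.00145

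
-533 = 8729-9262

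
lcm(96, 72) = 288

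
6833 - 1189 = 5644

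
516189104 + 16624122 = 532813226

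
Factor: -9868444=-1*2^2*139^1*17749^1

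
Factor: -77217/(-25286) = 2^(-1) * 3^1 * 7^1 * 47^(-1) * 269^(-1) * 3677^1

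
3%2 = 1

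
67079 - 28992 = 38087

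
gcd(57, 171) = 57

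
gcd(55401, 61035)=939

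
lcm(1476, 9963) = 39852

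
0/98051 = 0 = 0.00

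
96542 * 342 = 33017364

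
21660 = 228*95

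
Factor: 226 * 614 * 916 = 2^4 * 113^1 * 229^1 * 307^1 = 127107824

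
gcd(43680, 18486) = 78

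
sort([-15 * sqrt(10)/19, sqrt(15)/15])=[-15 * sqrt(10)/19, sqrt(15)/15]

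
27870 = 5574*5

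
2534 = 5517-2983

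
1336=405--931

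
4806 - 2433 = 2373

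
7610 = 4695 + 2915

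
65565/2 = 32782 + 1/2 = 32782.50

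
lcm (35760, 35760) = 35760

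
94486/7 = 13498 = 13498.00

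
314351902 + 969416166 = 1283768068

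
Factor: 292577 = 292577^1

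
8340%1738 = 1388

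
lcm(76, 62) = 2356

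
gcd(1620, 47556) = 36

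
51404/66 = 25702/33 ≈ 778.85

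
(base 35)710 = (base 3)102210220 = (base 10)8610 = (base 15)2840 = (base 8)20642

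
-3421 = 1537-4958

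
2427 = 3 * 809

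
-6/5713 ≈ -0.00105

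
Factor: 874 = 2^1*19^1*23^1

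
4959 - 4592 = 367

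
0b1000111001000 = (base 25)772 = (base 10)4552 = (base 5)121202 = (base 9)6217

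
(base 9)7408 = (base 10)5435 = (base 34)4nt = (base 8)12473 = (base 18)gdh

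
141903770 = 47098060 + 94805710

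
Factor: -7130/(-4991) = 2^1 * 5^1 * 7^(-1) = 10/7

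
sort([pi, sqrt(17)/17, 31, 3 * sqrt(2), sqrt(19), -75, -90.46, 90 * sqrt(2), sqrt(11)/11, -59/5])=[-90.46, -75, -59/5, sqrt(17)/17, sqrt(11)/11, pi, 3 * sqrt(2), sqrt(19), 31, 90 * sqrt(2)]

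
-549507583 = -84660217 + -464847366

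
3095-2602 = 493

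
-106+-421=-527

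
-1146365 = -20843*55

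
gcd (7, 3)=1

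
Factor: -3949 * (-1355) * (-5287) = -1 * 5^1 * 11^1 * 17^1 * 271^1 * 311^1 * 359^1 = -28290181865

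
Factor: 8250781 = 7^1*11^1*83^1*1291^1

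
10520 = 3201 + 7319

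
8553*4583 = 39198399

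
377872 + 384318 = 762190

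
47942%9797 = 8754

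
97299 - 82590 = 14709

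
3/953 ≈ 0.00315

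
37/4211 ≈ 0.00879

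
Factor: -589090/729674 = -1*5^1*11^(-1)*17^(-1)*1951^(-1)*58909^1 = -294545/364837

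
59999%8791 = 7253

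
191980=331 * 580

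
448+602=1050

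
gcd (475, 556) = 1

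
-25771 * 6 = -154626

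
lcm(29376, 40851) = 2614464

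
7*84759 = 593313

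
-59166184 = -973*60808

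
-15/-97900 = 3/19580 ≈ 0.000153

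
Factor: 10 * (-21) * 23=-1 * 2^1 * 3^1 * 5^1 * 7^1 * 23^1=-4830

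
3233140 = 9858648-6625508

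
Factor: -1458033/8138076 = -1*2^(-2)*29^1*37^(-1)*16759^1*18329^(-1) = -486011/2712692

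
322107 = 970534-648427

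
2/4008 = 1/2004 ≈ 0.000499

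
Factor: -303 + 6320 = 11^1 * 547^1 = 6017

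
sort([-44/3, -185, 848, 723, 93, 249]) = [-185, -44/3, 93, 249, 723, 848]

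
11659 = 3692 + 7967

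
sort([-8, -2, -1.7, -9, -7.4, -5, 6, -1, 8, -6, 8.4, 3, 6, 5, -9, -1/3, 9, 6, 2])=[-9, -9, -8, -7.4, -6, -5, -2, -1.7, -1, -1/3, 2, 3, 5, 6, 6, 6, 8, 8.4, 9]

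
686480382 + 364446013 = 1050926395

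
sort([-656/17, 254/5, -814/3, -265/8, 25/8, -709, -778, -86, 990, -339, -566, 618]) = [-778, -709, -566, -339, -814/3, -86, -656/17, -265/8, 25/8, 254/5, 618, 990]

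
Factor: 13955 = 5^1*2791^1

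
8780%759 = 431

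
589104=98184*6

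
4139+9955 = 14094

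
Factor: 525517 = 525517^1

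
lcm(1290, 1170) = 50310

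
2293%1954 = 339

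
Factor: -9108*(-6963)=2^2*3^3*11^2*23^1*211^1=63419004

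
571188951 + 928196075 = 1499385026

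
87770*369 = 32387130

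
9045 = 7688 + 1357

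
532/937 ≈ 0.568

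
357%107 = 36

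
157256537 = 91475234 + 65781303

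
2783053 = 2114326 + 668727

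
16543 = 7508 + 9035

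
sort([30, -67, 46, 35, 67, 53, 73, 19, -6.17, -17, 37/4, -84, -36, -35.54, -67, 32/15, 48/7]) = [-84, -67, -67, -36, -35.54, -17, -6.17, 32/15, 48/7, 37/4, 19, 30, 35, 46, 53, 67, 73]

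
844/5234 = 422/2617 ≈ 0.161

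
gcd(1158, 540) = 6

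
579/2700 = 193/900 ≈ 0.214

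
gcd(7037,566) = 1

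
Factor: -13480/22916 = -1*2^1*5^1*17^(-1) = -10/17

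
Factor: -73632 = -1*2^5*3^1*13^1*59^1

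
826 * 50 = 41300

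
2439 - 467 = 1972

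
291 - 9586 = -9295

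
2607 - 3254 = -647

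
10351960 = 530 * 19532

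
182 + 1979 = 2161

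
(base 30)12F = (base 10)975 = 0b1111001111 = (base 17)366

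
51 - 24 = 27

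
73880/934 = 36940/467 ≈ 79.10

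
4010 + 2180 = 6190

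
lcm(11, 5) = 55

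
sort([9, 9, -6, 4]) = [-6, 4, 9, 9]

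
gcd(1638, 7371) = 819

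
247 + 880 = 1127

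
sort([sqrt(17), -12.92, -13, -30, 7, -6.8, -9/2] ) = [-30, -13, -12.92, -6.8, -9/2, sqrt(17), 7] 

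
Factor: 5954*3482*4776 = 2^5*3^1*13^1*199^1*229^1*1741^1 = 99015210528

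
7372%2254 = 610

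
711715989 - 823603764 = -111887775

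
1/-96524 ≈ -0.0000104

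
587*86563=50812481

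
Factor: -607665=-1*3^1*5^1*17^1*2383^1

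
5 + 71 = 76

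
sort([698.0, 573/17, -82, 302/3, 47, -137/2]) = [-82, -137/2, 573/17, 47, 302/3, 698.0]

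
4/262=2/131 ≈ 0.0153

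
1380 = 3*460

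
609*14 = 8526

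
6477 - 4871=1606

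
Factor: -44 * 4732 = -1 * 2^4 * 7^1 * 11^1 * 13^2 = -208208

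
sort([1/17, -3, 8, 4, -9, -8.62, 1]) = [-9, -8.62, -3, 1/17, 1, 4, 8]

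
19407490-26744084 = -7336594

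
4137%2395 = 1742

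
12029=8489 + 3540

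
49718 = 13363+36355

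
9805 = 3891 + 5914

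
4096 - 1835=2261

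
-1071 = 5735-6806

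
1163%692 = 471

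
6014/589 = 10 + 4/19 ≈ 10.21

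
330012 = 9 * 36668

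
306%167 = 139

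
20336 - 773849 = -753513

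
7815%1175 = 765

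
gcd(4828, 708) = 4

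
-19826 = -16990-2836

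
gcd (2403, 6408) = 801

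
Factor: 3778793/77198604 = 2^(-2)*3^(-1)*7^(-1)*919031^(-1)*3778793^1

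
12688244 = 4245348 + 8442896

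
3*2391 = 7173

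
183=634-451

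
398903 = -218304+617207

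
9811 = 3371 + 6440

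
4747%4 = 3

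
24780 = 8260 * 3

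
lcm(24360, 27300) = 1583400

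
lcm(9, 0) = 0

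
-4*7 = -28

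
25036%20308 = 4728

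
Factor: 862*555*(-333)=-1*2^1*3^3*5^1*37^2*431^1=-159310530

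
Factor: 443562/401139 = 2^1*3^(-2)*7^1*59^1*83^(-1) = 826/747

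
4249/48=88+25/48 ≈ 88.52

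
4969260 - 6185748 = -1216488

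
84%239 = 84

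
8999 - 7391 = 1608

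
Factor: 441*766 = 2^1*3^2*7^2*383^1 = 337806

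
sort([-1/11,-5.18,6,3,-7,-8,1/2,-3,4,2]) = [-8,-7,-5.18,-3,-1/11,1/2,2,3,4,6]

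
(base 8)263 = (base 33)5e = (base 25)74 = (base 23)7i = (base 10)179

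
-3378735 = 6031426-9410161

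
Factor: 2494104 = 2^3 * 3^1 * 17^1 * 6113^1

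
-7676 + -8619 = -16295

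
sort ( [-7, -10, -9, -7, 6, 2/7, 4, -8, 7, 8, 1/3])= [-10, -9, -8, -7, -7, 2/7, 1/3, 4, 6, 7, 8]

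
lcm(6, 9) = 18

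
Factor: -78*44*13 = -1*2^3*3^1*11^1*13^2 = -44616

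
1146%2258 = 1146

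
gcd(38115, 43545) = 15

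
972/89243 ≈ 0.0109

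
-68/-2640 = 17/660 ≈ 0.0258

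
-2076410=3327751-5404161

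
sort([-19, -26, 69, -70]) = [-70, -26, -19, 69]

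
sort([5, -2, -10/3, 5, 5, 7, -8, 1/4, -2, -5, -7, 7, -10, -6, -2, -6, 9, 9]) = [-10, -8, -7, -6, -6, -5, -10/3, -2, -2, -2, 1/4, 5, 5, 5, 7, 7, 9, 9]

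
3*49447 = 148341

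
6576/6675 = 2192/2225 ≈ 0.985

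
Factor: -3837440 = -1*2^9*5^1*1499^1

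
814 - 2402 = -1588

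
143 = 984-841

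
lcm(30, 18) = 90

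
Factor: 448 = 2^6 * 7^1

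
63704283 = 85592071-21887788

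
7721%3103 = 1515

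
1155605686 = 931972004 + 223633682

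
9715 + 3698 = 13413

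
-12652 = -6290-6362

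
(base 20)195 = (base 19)1bf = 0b1001001001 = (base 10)585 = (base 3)210200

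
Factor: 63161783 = 17^1 * 3715399^1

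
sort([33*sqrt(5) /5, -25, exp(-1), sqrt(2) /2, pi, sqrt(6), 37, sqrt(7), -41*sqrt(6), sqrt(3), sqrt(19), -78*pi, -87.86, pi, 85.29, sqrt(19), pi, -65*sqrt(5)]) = [-78*pi, -65*sqrt(5), -41*sqrt(6), -87.86, -25, exp(-1), sqrt(2) /2, sqrt(3), sqrt(6), sqrt(7), pi, pi, pi, sqrt(19), sqrt(19), 33*sqrt(5) /5, 37, 85.29]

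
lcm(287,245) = 10045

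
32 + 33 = 65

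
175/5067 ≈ 0.0345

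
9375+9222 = 18597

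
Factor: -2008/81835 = -1 * 2^3 * 5^(-1) * 13^(-1) * 251^1 * 1259^(-1)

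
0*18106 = 0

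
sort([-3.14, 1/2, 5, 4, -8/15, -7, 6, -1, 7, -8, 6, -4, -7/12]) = [-8, -7, -4, -3.14, -1, -7/12, -8/15, 1/2, 4, 5, 6, 6, 7]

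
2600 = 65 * 40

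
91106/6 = 15184+1/3 ≈ 15184.33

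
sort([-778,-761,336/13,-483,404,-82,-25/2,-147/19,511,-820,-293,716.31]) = [-820,-778,-761,-483,-293,-82,-25/2,-147/19,336/13,404,511,716.31]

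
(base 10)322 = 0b101000010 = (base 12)22a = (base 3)102221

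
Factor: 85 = 5^1*17^1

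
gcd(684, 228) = 228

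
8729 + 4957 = 13686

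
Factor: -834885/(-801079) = 3^2 * 5^1 * 18553^1 * 801079^(-1)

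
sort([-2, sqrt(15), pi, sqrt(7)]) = [-2, sqrt(7), pi, sqrt(15)]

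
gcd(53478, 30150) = 18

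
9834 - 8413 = 1421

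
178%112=66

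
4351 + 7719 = 12070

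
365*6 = 2190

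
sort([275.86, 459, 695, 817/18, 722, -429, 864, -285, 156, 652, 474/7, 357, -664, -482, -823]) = [-823, -664, -482, -429, -285, 817/18, 474/7, 156, 275.86, 357, 459, 652, 695, 722, 864]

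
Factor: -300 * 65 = -1 * 2^2 * 3^1 * 5^3 * 13^1 = -19500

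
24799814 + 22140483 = 46940297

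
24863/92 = 270 + 1/4 = 270.25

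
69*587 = 40503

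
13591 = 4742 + 8849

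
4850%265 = 80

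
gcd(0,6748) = 6748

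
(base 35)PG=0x37B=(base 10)891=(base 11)740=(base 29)11L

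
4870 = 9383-4513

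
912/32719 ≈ 0.0279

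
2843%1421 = 1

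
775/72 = 10 + 55/72 ≈ 10.76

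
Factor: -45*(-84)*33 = 2^2*3^4*5^1*7^1*11^1 = 124740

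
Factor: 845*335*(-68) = -1*2^2*5^2*13^2*17^1*67^1 = -19249100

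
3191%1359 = 473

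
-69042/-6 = 11507 = 11507.00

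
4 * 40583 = 162332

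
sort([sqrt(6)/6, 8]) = [sqrt(6)/6, 8]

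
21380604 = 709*30156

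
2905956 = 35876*81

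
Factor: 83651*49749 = 3^1*7^1*23^2*103^1*3637^1 = 4161553599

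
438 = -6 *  (-73) 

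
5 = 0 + 5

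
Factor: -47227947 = -1*3^1*13^1*23^1*37^1*1423^1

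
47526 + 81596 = 129122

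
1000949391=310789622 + 690159769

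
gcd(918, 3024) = 54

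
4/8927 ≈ 0.000448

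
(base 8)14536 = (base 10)6494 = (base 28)87q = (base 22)d94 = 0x195e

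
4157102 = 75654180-71497078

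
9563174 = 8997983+565191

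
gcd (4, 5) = 1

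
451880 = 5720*79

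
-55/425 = -11/85 ≈ -0.129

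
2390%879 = 632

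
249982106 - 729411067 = -479428961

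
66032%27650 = 10732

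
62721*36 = 2257956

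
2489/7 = 355+4/7 ≈ 355.57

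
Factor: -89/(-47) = 47^(-1)*89^1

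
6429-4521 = 1908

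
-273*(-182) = 49686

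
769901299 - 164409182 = 605492117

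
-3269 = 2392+-5661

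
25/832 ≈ 0.0300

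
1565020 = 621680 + 943340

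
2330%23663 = 2330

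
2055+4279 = 6334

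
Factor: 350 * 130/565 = 2^2 * 5^2 * 7^1 * 13^1 * 113^(-1) = 9100/113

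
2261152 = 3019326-758174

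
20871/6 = 3478 + 1/2 = 3478.50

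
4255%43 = 41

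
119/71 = 1 + 48/71 ≈ 1.68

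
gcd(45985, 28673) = 541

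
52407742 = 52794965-387223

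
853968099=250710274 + 603257825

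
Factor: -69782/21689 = -1*2^1*23^ (-1)*37^1 = -74/23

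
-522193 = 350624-872817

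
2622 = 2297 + 325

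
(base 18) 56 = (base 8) 140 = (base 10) 96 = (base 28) 3c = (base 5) 341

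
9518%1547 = 236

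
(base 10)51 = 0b110011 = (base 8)63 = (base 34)1h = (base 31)1k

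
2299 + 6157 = 8456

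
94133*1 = 94133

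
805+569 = 1374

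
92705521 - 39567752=53137769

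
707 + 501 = 1208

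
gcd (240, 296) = 8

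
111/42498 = 37/14166 ≈ 0.00261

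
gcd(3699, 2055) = 411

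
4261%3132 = 1129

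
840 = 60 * 14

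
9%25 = 9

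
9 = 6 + 3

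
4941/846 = 549/94 ≈ 5.84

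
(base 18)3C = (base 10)66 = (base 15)46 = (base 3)2110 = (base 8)102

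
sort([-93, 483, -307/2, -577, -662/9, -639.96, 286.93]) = [-639.96, -577, -307/2, -93, -662/9, 286.93, 483]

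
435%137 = 24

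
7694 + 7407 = 15101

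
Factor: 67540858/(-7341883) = -1*2^1*7^1*11^1*19^1*41^1*563^1*1949^(-1)*3767^(-1)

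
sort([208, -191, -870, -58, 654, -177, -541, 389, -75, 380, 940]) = [-870, -541, -191, -177, -75, -58, 208, 380, 389, 654, 940]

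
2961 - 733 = 2228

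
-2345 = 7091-9436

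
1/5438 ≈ 0.000184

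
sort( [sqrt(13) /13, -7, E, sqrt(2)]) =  [-7, sqrt(13) /13, sqrt(2), E]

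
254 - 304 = -50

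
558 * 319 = 178002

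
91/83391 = 13/11913 ≈ 0.00109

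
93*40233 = 3741669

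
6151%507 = 67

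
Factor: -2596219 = -1 * 31^1 * 89^1 * 941^1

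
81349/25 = 3253 + 24/25 = 3253.96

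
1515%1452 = 63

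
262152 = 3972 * 66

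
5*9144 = 45720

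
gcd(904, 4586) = 2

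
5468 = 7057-1589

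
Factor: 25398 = 2^1 * 3^2 * 17^1 * 83^1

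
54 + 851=905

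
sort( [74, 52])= [52, 74]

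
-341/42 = -8 - 5/42 ≈ -8.12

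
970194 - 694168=276026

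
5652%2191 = 1270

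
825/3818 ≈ 0.216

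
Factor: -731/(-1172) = 2^(-2) * 17^1 * 43^1 * 293^(-1)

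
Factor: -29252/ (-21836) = 53^ (-1)*71^1 = 71/53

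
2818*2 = 5636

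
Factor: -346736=-1*2^4*13^1*1667^1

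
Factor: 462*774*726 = 2^3*3^4*7^1*11^3*43^1 = 259608888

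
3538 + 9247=12785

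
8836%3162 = 2512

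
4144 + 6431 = 10575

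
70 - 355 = -285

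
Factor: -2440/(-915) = 2^3 * 3^(-1) = 8/3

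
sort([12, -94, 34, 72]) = [-94, 12, 34, 72]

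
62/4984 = 31/2492 ≈ 0.0124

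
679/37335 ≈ 0.0182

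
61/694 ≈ 0.0879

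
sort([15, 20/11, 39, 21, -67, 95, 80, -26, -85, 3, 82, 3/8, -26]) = [-85, -67, -26, -26, 3/8, 20/11, 3, 15, 21, 39, 80, 82, 95]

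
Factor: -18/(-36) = 2^(-1) = 1/2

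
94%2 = 0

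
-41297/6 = -6882 - 5/6 ≈ -6882.83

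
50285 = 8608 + 41677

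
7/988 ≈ 0.00709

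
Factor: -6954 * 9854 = -1 * 2^2 * 3^1 * 13^1 * 19^1 * 61^1 * 379^1 = -68524716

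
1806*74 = 133644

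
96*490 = 47040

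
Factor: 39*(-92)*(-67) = 2^2*3^1*13^1*23^1*67^1 = 240396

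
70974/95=747 + 9/95 ≈ 747.09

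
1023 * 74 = 75702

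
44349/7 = 6335 + 4/7 ≈ 6335.57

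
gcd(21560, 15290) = 110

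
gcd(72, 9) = 9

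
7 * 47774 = 334418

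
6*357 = 2142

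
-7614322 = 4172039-11786361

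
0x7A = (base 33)3N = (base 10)122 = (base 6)322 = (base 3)11112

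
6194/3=2064 + 2/3 ≈ 2064.67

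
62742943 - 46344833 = 16398110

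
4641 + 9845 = 14486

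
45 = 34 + 11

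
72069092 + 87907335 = 159976427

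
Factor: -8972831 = -1*7^2*183119^1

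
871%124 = 3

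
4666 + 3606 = 8272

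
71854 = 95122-23268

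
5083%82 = 81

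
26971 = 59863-32892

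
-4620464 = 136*(-33974)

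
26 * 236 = 6136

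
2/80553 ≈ 0.0000248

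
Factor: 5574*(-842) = -1*2^2*3^1*421^1*929^1 = -4693308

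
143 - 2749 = -2606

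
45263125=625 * 72421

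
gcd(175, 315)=35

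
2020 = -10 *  (-202)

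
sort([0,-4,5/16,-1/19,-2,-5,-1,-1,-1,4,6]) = [-5,-4,-2,-1,-1,-1,-1/19,0,5/16,4,6]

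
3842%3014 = 828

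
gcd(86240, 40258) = 2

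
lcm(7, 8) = 56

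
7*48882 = 342174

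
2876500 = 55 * 52300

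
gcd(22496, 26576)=16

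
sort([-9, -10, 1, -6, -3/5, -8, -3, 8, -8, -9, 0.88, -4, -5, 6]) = [-10, -9, -9, -8, -8, -6, -5, -4, -3, -3/5, 0.88, 1, 6, 8]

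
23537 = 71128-47591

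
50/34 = 1 + 8/17 ≈ 1.47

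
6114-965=5149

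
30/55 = 6/11 ≈ 0.545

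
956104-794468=161636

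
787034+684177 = 1471211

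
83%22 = 17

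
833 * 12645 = 10533285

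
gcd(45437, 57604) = 1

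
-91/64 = -1 - 27/64 ≈ -1.42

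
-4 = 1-5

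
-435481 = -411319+-24162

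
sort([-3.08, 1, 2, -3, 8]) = [-3.08, -3, 1, 2, 8]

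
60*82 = 4920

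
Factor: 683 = 683^1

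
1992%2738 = 1992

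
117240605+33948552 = 151189157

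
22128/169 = 130 + 158/169 ≈ 130.93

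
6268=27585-21317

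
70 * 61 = 4270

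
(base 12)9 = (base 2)1001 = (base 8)11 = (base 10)9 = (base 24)9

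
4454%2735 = 1719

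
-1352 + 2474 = 1122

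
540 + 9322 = 9862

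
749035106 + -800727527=-51692421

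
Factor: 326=2^1*163^1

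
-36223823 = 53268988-89492811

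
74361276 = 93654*794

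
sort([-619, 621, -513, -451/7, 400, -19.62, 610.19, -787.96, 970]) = [-787.96, -619, -513, -451/7, -19.62, 400, 610.19, 621, 970]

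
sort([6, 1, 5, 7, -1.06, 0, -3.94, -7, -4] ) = [-7, -4, -3.94, -1.06, 0, 1, 5, 6, 7] 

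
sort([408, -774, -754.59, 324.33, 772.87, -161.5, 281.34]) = [-774, -754.59, -161.5, 281.34, 324.33, 408, 772.87]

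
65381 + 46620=112001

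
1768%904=864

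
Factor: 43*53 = 43^1*53^1 = 2279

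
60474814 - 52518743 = 7956071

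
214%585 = 214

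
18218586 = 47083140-28864554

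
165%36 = 21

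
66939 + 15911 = 82850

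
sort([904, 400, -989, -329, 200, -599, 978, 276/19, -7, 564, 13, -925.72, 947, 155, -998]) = [-998, -989, -925.72, -599, -329, -7, 13, 276/19, 155, 200, 400, 564, 904, 947, 978]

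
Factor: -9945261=-1*3^5*40927^1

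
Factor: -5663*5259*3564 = -1*2^2*3^5*7^1*11^1*809^1*1753^1 = -106142039388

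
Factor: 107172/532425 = 2^2 * 3^1 * 5^(-2) * 13^1 * 31^(-1) = 156/775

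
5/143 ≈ 0.0350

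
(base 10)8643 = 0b10000111000011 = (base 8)20703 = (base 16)21c3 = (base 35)71x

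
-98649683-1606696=-100256379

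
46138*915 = 42216270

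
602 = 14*43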